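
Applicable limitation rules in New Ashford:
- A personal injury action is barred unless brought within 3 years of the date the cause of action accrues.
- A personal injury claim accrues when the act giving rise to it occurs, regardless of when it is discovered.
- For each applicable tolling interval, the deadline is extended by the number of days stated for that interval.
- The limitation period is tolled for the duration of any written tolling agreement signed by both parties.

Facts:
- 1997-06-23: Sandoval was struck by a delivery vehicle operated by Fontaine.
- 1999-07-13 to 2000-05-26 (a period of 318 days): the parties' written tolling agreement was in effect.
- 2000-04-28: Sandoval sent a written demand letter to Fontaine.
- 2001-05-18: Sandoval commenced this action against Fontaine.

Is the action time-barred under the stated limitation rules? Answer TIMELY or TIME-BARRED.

The claim accrued on 1997-06-23, when the wrongful act occurred.
The untolled deadline — 3 years after 1997-06-23 — is 2000-06-23.
The written tolling agreement from 1999-07-13 to 2000-05-26 tolled the period for 318 days, extending the deadline to 2001-05-07.
Nothing else in the chronology tolls or restarts the period.
The 2001-05-18 filing falls after the 2001-05-07 deadline; the claim is time-barred.

TIME-BARRED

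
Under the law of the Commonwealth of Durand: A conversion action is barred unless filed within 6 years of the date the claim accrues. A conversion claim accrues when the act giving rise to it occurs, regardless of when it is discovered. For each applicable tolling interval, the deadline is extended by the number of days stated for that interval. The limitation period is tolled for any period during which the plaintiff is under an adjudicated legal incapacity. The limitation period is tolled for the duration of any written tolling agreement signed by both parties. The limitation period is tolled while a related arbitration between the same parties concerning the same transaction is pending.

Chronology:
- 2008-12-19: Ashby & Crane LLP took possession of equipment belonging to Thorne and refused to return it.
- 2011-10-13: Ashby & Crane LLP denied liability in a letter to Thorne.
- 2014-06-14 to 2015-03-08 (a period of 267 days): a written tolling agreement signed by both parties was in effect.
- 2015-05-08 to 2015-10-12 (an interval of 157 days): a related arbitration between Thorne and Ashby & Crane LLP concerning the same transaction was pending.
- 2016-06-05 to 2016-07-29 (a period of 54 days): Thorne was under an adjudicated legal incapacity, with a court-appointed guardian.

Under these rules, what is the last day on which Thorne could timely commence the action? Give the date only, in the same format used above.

2016-02-16

The claim accrued on 2008-12-19, when the wrongful act occurred.
The untolled deadline — 6 years after 2008-12-19 — is 2014-12-19.
The written tolling agreement from 2014-06-14 to 2015-03-08 tolled the period for 267 days, extending the deadline to 2015-09-12.
The pending related arbitration from 2015-05-08 to 2015-10-12 tolled the period for 157 days, extending the deadline to 2016-02-16.
The plaintiff's legal incapacity starting 2016-06-05 came too late — the period had run on 2016-02-16 — and so does not extend the deadline.
None of the other events listed affects the running of the period under the stated rules.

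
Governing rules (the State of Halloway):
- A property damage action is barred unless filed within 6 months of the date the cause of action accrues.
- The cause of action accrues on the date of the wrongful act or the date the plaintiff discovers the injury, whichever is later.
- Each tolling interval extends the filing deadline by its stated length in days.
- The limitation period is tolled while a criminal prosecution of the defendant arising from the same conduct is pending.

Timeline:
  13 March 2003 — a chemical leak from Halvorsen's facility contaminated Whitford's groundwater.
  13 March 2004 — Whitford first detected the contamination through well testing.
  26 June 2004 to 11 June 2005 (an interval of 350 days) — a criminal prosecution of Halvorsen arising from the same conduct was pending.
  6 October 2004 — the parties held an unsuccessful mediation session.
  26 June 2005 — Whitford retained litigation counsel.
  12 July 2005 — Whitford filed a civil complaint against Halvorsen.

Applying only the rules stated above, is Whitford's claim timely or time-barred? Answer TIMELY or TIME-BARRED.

Taking the later of the act (13 March 2003) and discovery (13 March 2004), the claim accrued on 13 March 2004.
Adding the 6 months base period to 13 March 2004 gives a deadline of 13 September 2004, before any tolling.
The period was tolled for 350 days by the pending criminal prosecution (26 June 2004 to 11 June 2005), pushing the deadline to 29 August 2005.
Nothing else in the chronology tolls or restarts the period.
The 12 July 2005 filing precedes the 29 August 2005 deadline; the claim is timely.

TIMELY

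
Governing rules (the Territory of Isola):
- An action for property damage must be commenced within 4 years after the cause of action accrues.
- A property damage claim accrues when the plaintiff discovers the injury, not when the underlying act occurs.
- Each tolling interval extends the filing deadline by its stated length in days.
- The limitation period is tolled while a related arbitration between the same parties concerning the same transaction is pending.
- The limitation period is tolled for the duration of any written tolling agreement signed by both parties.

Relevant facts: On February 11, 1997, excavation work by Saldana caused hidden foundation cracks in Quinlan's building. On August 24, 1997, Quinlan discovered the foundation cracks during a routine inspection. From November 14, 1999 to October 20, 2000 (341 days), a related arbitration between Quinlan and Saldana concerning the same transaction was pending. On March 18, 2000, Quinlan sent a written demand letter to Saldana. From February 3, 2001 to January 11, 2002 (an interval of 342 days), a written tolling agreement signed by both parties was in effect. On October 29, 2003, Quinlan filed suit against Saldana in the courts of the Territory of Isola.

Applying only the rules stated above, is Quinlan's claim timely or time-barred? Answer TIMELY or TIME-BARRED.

Accrual is tied to discovery, so the period began on August 24, 1997 rather than on February 11, 1997 when the act occurred.
Adding the 4 years base period to August 24, 1997 gives a deadline of August 24, 2001, before any tolling.
The period was tolled for 341 days by the pending related arbitration (November 14, 1999 to October 20, 2000), pushing the deadline to July 31, 2002.
The period was tolled for 342 days by the written tolling agreement (February 3, 2001 to January 11, 2002), pushing the deadline to July 8, 2003.
The other events in the timeline have no effect on the limitation period under the stated rules.
Quinlan filed on October 29, 2003, after the July 8, 2003 deadline, so the action is time-barred.

TIME-BARRED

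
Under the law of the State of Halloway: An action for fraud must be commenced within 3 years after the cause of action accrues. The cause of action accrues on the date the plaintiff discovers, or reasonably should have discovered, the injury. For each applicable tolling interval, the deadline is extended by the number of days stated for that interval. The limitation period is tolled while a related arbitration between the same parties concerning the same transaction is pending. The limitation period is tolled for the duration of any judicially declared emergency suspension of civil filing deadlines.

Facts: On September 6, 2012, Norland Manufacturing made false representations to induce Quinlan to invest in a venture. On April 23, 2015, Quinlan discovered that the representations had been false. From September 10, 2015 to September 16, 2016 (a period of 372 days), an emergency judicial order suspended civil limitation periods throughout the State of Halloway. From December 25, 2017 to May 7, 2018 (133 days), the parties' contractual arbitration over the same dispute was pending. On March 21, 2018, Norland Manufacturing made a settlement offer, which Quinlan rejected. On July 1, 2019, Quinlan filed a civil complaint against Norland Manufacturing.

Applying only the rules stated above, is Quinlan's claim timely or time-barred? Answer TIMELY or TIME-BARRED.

TIMELY

Under the discovery rule, the claim accrued on April 23, 2015, when Quinlan discovered the injury — not on the September 6, 2012 date of the underlying act.
3 years from April 23, 2015 is April 23, 2018.
The emergency suspension of filing deadlines from September 10, 2015 to September 16, 2016 tolled the period for 372 days, extending the deadline to April 30, 2019.
The pending related arbitration from December 25, 2017 to May 7, 2018 tolled the period for 133 days, extending the deadline to September 10, 2019.
The other events in the timeline have no effect on the limitation period under the stated rules.
Quinlan filed on July 1, 2019, before the September 10, 2019 deadline, so the action is timely.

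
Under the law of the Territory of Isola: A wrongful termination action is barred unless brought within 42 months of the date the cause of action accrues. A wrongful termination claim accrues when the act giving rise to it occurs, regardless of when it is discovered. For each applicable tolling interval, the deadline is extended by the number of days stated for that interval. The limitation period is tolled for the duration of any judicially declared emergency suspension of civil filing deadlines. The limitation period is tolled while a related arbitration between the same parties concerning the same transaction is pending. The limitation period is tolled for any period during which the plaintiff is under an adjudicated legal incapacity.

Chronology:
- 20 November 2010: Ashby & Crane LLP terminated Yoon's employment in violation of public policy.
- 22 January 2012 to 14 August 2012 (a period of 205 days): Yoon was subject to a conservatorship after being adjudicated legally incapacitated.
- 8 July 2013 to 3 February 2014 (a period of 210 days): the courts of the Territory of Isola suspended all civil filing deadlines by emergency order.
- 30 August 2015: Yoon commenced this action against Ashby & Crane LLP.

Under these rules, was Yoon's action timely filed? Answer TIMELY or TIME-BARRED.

The limitation period began to run on 20 November 2010.
42 months from 20 November 2010 is 20 May 2014.
The period was tolled for 205 days by the plaintiff's legal incapacity (22 January 2012 to 14 August 2012), pushing the deadline to 11 December 2014.
The period was tolled for 210 days by the emergency suspension of filing deadlines (8 July 2013 to 3 February 2014), pushing the deadline to 9 July 2015.
The 30 August 2015 filing falls after the 9 July 2015 deadline; the claim is time-barred.

TIME-BARRED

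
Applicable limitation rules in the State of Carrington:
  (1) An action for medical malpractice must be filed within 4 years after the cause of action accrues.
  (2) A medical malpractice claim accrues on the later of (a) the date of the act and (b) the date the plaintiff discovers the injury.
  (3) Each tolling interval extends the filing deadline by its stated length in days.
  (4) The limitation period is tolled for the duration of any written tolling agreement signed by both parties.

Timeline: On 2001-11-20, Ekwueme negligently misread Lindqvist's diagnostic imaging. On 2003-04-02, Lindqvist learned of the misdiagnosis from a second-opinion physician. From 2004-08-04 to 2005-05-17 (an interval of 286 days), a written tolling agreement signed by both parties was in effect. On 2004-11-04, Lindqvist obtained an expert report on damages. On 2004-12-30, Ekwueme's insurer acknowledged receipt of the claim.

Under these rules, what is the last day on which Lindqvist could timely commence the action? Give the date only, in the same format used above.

Because discovery on 2003-04-02 post-dates the 2001-11-20 act, accrual under the later-of rule falls on 2003-04-02.
Adding the 4 years base period to 2003-04-02 gives a deadline of 2007-04-02, before any tolling.
Because the written tolling agreement ran from 2004-08-04 to 2005-05-17, the deadline is extended by 286 days to 2008-01-13.
Nothing else in the chronology tolls or restarts the period.

2008-01-13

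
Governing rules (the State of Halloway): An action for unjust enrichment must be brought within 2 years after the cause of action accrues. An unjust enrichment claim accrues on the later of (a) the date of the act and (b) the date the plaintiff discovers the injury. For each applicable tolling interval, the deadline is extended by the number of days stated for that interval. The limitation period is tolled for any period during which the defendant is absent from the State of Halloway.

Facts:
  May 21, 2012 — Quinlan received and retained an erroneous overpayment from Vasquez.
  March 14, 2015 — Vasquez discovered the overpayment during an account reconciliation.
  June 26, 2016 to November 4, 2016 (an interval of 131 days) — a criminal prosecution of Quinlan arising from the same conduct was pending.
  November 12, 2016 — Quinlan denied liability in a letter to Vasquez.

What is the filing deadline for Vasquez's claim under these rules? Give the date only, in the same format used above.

March 14, 2017

Because discovery on March 14, 2015 post-dates the May 21, 2012 act, accrual under the later-of rule falls on March 14, 2015.
The untolled deadline — 2 years after March 14, 2015 — is March 14, 2017.
No stated provision tolls the period for a criminal prosecution, so the interval from June 26, 2016 to November 4, 2016 has no effect on the deadline.
None of the other events listed affects the running of the period under the stated rules.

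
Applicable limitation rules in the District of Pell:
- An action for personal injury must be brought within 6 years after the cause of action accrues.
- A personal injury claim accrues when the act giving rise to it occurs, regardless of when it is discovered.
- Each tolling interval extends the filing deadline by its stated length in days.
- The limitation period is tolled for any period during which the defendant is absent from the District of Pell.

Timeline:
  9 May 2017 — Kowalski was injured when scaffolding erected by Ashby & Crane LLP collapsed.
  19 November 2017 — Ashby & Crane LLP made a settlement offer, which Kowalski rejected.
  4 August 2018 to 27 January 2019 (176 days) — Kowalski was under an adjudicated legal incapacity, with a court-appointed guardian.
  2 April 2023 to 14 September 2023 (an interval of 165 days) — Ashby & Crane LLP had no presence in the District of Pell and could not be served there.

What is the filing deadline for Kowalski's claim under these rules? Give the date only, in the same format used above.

21 October 2023

The claim accrued on 9 May 2017, when the wrongful act occurred.
6 years from 9 May 2017 is 9 May 2023.
The period was tolled for 165 days by the defendant's absence from the jurisdiction (2 April 2023 to 14 September 2023), pushing the deadline to 21 October 2023.
Although the plaintiff's incapacity ran from 4 August 2018 to 27 January 2019, the stated rules do not make that a tolling event, so it is disregarded.
None of the other events listed affects the running of the period under the stated rules.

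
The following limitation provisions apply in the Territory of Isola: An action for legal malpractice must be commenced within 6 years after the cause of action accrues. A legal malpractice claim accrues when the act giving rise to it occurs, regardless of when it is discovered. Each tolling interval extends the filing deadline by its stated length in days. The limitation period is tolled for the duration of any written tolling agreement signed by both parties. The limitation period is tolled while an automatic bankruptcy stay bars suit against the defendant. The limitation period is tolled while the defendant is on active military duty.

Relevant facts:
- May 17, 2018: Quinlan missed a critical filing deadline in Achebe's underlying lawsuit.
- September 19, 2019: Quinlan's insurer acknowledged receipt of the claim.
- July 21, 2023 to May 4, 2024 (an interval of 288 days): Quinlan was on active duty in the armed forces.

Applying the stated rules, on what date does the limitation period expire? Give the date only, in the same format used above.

The cause of action accrued on May 17, 2018, the date of the act.
Adding the 6 years base period to May 17, 2018 gives a deadline of May 17, 2024, before any tolling.
The defendant's active military service from July 21, 2023 to May 4, 2024 tolled the period for 288 days, extending the deadline to March 1, 2025.
The other events in the timeline have no effect on the limitation period under the stated rules.

March 1, 2025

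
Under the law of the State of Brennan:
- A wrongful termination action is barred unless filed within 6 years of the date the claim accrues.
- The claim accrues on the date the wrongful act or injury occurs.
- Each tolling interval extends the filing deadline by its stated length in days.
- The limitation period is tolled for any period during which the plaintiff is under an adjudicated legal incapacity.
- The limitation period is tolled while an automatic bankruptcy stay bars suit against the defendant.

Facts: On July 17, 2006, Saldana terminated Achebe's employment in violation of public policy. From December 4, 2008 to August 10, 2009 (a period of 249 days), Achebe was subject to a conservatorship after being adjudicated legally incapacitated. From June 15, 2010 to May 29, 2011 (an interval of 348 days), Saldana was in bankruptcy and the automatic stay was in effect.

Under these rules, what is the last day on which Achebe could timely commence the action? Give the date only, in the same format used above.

The claim accrued on July 17, 2006, when the wrongful act occurred.
Adding the 6 years base period to July 17, 2006 gives a deadline of July 17, 2012, before any tolling.
The plaintiff's legal incapacity from December 4, 2008 to August 10, 2009 tolled the period for 249 days, extending the deadline to March 23, 2013.
The automatic bankruptcy stay from June 15, 2010 to May 29, 2011 tolled the period for 348 days, extending the deadline to March 6, 2014.

March 6, 2014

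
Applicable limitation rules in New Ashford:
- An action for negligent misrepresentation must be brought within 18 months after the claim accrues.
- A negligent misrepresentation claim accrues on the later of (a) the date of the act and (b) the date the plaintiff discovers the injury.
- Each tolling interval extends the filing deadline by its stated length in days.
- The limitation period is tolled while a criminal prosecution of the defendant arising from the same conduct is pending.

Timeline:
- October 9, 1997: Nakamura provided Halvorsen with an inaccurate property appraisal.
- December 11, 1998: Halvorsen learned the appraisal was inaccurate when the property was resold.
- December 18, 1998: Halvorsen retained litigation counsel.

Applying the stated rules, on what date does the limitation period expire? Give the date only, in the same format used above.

Because discovery on December 11, 1998 post-dates the October 9, 1997 act, accrual under the later-of rule falls on December 11, 1998.
18 months from December 11, 1998 is June 11, 2000.
The other events in the timeline have no effect on the limitation period under the stated rules.

June 11, 2000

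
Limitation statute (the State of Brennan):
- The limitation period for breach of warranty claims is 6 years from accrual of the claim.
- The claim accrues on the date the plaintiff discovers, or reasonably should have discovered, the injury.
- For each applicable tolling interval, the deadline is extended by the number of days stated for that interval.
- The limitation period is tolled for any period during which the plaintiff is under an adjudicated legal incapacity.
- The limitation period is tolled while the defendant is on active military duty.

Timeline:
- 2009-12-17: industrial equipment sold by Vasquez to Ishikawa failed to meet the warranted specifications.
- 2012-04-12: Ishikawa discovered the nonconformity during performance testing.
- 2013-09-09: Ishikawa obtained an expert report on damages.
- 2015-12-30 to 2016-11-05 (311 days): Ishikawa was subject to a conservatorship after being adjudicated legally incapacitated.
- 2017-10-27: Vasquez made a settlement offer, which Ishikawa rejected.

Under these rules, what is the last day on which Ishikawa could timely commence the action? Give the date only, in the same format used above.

2019-02-17

Accrual is tied to discovery, so the period began on 2012-04-12 rather than on 2009-12-17 when the act occurred.
6 years from 2012-04-12 is 2018-04-12.
Because the plaintiff's legal incapacity ran from 2015-12-30 to 2016-11-05, the deadline is extended by 311 days to 2019-02-17.
The other events in the timeline have no effect on the limitation period under the stated rules.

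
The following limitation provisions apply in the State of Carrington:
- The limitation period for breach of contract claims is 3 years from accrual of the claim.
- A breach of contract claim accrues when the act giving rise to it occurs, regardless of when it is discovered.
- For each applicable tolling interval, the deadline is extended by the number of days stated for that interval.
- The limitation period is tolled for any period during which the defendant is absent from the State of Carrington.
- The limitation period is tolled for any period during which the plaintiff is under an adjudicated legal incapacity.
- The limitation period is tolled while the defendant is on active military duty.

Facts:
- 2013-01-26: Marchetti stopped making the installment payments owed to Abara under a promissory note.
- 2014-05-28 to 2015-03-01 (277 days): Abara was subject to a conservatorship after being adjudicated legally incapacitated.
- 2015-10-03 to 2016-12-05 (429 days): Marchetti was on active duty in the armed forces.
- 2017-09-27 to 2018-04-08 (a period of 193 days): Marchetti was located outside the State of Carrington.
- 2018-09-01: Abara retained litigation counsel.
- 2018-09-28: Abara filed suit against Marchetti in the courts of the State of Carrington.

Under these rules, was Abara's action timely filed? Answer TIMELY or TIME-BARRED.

TIME-BARRED

The claim accrued on 2013-01-26, the date of the act.
Adding the 3 years base period to 2013-01-26 gives a deadline of 2016-01-26, before any tolling.
The period was tolled for 277 days by the plaintiff's legal incapacity (2014-05-28 to 2015-03-01), pushing the deadline to 2016-10-29.
The defendant's active military service from 2015-10-03 to 2016-12-05 tolled the period for 429 days, extending the deadline to 2018-01-01.
Because the defendant's absence from the jurisdiction ran from 2017-09-27 to 2018-04-08, the deadline is extended by 193 days to 2018-07-13.
Nothing else in the chronology tolls or restarts the period.
Abara filed on 2018-09-28, after the 2018-07-13 deadline, so the action is time-barred.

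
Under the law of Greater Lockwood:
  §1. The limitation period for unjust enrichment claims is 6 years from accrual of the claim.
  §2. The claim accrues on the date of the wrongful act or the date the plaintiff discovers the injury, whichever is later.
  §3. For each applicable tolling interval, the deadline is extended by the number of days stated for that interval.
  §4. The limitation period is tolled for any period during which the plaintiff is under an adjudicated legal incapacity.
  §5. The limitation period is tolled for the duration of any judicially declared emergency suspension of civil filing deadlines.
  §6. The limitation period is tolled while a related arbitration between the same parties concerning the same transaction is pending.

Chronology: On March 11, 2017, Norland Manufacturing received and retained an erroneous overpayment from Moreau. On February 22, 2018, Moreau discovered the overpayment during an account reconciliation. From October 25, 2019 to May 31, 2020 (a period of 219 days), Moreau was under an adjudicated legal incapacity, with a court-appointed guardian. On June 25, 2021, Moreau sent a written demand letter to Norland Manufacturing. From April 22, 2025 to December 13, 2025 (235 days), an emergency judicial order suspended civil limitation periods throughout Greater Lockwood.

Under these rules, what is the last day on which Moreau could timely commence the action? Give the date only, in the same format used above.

September 28, 2024

Because discovery on February 22, 2018 post-dates the March 11, 2017 act, accrual under the later-of rule falls on February 22, 2018.
Adding the 6 years base period to February 22, 2018 gives a deadline of February 22, 2024, before any tolling.
The period was tolled for 219 days by the plaintiff's legal incapacity (October 25, 2019 to May 31, 2020), pushing the deadline to September 28, 2024.
The emergency suspension of filing deadlines from April 22, 2025 to December 13, 2025 began after the period had already run on September 28, 2024, so it has no tolling effect.
None of the other events listed affects the running of the period under the stated rules.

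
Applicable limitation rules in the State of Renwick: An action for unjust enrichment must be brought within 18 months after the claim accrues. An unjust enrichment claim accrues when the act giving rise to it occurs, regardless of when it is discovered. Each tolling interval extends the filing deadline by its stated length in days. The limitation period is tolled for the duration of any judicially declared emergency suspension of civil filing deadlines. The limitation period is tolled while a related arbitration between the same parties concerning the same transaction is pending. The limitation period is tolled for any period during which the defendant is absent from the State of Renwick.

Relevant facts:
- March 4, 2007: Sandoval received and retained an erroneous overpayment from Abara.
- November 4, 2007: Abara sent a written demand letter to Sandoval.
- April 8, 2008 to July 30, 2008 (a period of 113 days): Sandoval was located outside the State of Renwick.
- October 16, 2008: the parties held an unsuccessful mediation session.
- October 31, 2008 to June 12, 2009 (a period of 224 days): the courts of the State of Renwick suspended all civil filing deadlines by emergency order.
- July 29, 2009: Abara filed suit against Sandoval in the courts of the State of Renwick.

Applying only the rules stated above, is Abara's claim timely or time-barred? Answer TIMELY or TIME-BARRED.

The claim accrued on March 4, 2007, when the wrongful act occurred.
The untolled deadline — 18 months after March 4, 2007 — is September 4, 2008.
The period was tolled for 113 days by the defendant's absence from the jurisdiction (April 8, 2008 to July 30, 2008), pushing the deadline to December 26, 2008.
Because the emergency suspension of filing deadlines ran from October 31, 2008 to June 12, 2009, the deadline is extended by 224 days to August 7, 2009.
The other events in the timeline have no effect on the limitation period under the stated rules.
The July 29, 2009 filing precedes the August 7, 2009 deadline; the claim is timely.

TIMELY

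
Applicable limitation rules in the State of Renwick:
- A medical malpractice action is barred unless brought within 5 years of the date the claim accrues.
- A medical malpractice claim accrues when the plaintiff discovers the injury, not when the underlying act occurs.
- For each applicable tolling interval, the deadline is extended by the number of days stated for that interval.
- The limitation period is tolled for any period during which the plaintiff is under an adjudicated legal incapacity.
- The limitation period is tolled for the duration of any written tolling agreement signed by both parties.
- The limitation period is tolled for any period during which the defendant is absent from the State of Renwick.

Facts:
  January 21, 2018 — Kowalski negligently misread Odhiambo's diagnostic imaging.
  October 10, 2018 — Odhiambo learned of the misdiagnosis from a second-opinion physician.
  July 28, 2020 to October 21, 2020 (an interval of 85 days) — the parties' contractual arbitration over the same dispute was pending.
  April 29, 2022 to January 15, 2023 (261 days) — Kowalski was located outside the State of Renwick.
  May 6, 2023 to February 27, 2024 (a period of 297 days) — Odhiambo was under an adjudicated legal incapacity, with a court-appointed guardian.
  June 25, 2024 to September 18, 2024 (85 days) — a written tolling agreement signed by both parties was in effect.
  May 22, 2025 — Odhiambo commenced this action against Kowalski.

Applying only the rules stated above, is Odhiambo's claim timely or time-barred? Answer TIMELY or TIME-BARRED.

TIMELY

Under the discovery rule, the claim accrued on October 10, 2018, when Odhiambo discovered the injury — not on the January 21, 2018 date of the underlying act.
Adding the 5 years base period to October 10, 2018 gives a deadline of October 10, 2023, before any tolling.
Because the defendant's absence from the jurisdiction ran from April 29, 2022 to January 15, 2023, the deadline is extended by 261 days to June 27, 2024.
Because the plaintiff's legal incapacity ran from May 6, 2023 to February 27, 2024, the deadline is extended by 297 days to April 20, 2025.
The written tolling agreement from June 25, 2024 to September 18, 2024 tolled the period for 85 days, extending the deadline to July 14, 2025.
Although a pending arbitration ran from July 28, 2020 to October 21, 2020, the stated rules do not make that a tolling event, so it is disregarded.
Odhiambo filed on May 22, 2025, before the July 14, 2025 deadline, so the action is timely.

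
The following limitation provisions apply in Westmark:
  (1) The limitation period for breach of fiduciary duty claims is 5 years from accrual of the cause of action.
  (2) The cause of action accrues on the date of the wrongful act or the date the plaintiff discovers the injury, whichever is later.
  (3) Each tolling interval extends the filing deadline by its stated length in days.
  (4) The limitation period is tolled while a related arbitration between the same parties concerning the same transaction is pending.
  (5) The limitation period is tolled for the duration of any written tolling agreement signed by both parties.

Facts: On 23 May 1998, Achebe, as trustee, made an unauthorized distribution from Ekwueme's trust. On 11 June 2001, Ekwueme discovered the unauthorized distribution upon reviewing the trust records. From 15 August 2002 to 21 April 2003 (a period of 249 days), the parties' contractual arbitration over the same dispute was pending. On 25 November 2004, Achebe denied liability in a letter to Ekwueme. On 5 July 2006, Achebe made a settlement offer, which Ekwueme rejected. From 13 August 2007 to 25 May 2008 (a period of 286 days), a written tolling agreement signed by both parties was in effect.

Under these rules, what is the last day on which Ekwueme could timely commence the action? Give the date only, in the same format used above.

15 February 2007

Because discovery on 11 June 2001 post-dates the 23 May 1998 act, accrual under the later-of rule falls on 11 June 2001.
5 years from 11 June 2001 is 11 June 2006.
The pending related arbitration from 15 August 2002 to 21 April 2003 tolled the period for 249 days, extending the deadline to 15 February 2007.
The written tolling agreement starting 13 August 2007 came too late — the period had run on 15 February 2007 — and so does not extend the deadline.
The other events in the timeline have no effect on the limitation period under the stated rules.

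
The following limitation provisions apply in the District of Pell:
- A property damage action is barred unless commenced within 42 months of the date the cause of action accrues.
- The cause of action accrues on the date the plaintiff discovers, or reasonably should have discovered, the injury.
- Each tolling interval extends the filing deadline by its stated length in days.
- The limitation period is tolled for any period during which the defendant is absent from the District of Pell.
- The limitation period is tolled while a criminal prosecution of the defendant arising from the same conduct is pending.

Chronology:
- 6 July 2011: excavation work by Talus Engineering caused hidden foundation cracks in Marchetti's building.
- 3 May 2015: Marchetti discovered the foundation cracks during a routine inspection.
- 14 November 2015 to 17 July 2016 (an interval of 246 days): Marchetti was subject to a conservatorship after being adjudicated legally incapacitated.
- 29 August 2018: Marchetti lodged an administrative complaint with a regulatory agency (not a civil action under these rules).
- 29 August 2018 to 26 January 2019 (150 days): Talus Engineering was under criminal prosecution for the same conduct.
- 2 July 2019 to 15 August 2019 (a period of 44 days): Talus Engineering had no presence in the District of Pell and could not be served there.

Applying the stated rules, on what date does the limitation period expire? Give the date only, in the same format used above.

2 April 2019

Under the discovery rule, the claim accrued on 3 May 2015, when Marchetti discovered the injury — not on the 6 July 2011 date of the underlying act.
Adding the 42 months base period to 3 May 2015 gives a deadline of 3 November 2018, before any tolling.
The period was tolled for 150 days by the pending criminal prosecution (29 August 2018 to 26 January 2019), pushing the deadline to 2 April 2019.
The defendant's absence from the jurisdiction starting 2 July 2019 came too late — the period had run on 2 April 2019 — and so does not extend the deadline.
The plaintiff's legal incapacity from 14 November 2015 to 17 July 2016 does not toll the period, because no stated rule makes the plaintiff's incapacity a tolling event.
Nothing else in the chronology tolls or restarts the period.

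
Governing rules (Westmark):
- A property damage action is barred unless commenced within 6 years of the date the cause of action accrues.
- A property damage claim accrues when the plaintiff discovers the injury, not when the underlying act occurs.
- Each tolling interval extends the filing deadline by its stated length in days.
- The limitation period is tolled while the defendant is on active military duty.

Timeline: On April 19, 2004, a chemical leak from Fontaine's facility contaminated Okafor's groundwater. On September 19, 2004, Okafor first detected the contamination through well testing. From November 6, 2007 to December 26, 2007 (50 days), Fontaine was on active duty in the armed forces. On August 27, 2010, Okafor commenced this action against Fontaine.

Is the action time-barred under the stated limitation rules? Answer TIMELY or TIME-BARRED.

TIMELY

The claim did not accrue until Okafor discovered the injury on September 19, 2004; the April 19, 2004 act date does not start the clock under the stated rule.
The untolled deadline — 6 years after September 19, 2004 — is September 19, 2010.
The defendant's active military service from November 6, 2007 to December 26, 2007 tolled the period for 50 days, extending the deadline to November 8, 2010.
The August 27, 2010 filing precedes the November 8, 2010 deadline; the claim is timely.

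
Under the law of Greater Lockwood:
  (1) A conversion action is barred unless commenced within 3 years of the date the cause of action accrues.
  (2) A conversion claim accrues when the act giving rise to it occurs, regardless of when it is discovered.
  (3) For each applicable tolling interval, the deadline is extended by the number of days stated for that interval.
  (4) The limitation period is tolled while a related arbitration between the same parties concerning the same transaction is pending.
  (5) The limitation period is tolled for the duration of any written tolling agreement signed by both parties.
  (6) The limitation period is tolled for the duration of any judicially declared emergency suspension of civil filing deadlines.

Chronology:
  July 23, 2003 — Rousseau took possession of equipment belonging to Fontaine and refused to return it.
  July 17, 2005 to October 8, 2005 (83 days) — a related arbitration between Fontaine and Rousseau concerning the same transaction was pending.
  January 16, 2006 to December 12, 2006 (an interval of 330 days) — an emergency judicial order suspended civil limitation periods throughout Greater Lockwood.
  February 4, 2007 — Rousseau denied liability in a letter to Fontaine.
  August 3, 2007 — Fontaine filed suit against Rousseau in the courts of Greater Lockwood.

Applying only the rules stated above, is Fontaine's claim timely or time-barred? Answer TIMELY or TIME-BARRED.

TIMELY

The limitation period began to run on July 23, 2003.
The untolled deadline — 3 years after July 23, 2003 — is July 23, 2006.
The pending related arbitration from July 17, 2005 to October 8, 2005 tolled the period for 83 days, extending the deadline to October 14, 2006.
Because the emergency suspension of filing deadlines ran from January 16, 2006 to December 12, 2006, the deadline is extended by 330 days to September 9, 2007.
Nothing else in the chronology tolls or restarts the period.
Fontaine filed on August 3, 2007, before the September 9, 2007 deadline, so the action is timely.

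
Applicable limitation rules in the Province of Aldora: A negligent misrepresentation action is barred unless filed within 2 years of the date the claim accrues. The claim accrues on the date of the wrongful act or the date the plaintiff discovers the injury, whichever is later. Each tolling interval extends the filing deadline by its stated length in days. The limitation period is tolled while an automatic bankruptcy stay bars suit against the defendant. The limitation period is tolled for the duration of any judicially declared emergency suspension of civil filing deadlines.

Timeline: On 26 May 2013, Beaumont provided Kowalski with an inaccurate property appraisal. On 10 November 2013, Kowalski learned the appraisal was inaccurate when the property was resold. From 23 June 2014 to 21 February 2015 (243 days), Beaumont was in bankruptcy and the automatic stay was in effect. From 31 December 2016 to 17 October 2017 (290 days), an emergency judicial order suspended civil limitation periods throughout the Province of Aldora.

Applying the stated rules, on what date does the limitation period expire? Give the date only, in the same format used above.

Because discovery on 10 November 2013 post-dates the 26 May 2013 act, accrual under the later-of rule falls on 10 November 2013.
The untolled deadline — 2 years after 10 November 2013 — is 10 November 2015.
The period was tolled for 243 days by the automatic bankruptcy stay (23 June 2014 to 21 February 2015), pushing the deadline to 10 July 2016.
By the time the emergency suspension of filing deadlines began on 31 December 2016, the limitation period had already expired on 10 July 2016; that interval cannot revive it.

10 July 2016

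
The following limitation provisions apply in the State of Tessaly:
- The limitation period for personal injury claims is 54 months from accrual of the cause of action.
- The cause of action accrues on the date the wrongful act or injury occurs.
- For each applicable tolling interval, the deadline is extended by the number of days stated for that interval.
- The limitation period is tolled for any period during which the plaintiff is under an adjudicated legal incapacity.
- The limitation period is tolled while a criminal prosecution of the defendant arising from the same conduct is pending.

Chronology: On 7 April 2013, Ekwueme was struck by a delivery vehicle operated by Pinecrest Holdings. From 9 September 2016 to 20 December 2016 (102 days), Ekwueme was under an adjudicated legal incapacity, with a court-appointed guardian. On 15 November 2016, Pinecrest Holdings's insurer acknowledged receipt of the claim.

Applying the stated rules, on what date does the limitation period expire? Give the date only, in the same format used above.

17 January 2018

The cause of action accrued on 7 April 2013, the date of the act.
Adding the 54 months base period to 7 April 2013 gives a deadline of 7 October 2017, before any tolling.
The period was tolled for 102 days by the plaintiff's legal incapacity (9 September 2016 to 20 December 2016), pushing the deadline to 17 January 2018.
The other events in the timeline have no effect on the limitation period under the stated rules.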